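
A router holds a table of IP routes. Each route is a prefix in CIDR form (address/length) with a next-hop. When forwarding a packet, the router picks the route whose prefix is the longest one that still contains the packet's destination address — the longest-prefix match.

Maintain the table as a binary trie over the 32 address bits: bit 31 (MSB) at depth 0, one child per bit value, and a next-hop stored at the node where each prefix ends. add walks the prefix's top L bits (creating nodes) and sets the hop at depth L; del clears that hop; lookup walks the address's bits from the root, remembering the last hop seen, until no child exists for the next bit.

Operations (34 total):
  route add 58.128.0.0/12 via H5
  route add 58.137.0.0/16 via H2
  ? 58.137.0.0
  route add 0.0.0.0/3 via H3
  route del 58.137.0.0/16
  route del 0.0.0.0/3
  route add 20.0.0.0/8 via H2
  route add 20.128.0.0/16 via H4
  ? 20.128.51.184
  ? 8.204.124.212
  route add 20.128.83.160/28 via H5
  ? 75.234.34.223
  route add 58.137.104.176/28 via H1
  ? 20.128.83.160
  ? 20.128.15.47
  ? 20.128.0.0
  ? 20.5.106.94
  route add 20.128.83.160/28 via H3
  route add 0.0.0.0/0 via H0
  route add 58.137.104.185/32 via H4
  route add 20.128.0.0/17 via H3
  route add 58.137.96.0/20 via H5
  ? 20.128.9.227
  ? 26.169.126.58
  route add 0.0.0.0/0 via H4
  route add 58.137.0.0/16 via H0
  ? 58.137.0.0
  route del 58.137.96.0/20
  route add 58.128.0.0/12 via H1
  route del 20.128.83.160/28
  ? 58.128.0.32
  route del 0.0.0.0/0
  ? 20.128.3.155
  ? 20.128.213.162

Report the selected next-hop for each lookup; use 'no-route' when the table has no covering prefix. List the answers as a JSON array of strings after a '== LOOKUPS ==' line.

Apply in order:
  + 58.128.0.0/12 (H5) depth=12
  + 58.137.0.0/16 (H2) depth=16
  Q 58.137.0.0: descend 0011101010001001 ; hops seen [H5,H2] ; pick H2
  + 0.0.0.0/3 (H3) depth=3
  del 58.137.0.0/16 (clear depth 16)
  del 0.0.0.0/3 (clear depth 3)
  + 20.0.0.0/8 (H2) depth=8
  + 20.128.0.0/16 (H4) depth=16
  Q 20.128.51.184: descend 0001010010000000 ; hops seen [H2,H4] ; pick H4
  Q 8.204.124.212: descend 000 ; hops seen [∅] ; pick no-route
  + 20.128.83.160/28 (H5) depth=28
  Q 75.234.34.223: descend 0 ; hops seen [∅] ; pick no-route
  + 58.137.104.176/28 (H1) depth=28
  Q 20.128.83.160: descend 0001010010000000010100111010 ; hops seen [H2,H4,H5] ; pick H5
  Q 20.128.15.47: descend 00010100100000000 ; hops seen [H2,H4] ; pick H4
  Q 20.128.0.0: descend 00010100100000000 ; hops seen [H2,H4] ; pick H4
  Q 20.5.106.94: descend 00010100 ; hops seen [H2] ; pick H2
  + 20.128.83.160/28 (H3) depth=28
  + 0.0.0.0/0 (H0) depth=0
  + 58.137.104.185/32 (H4) depth=32
  + 20.128.0.0/17 (H3) depth=17
  + 58.137.96.0/20 (H5) depth=20
  Q 20.128.9.227: descend 00010100100000000 ; hops seen [H0,H2,H4,H3] ; pick H3
  Q 26.169.126.58: descend 0001 ; hops seen [H0] ; pick H0
  + 0.0.0.0/0 (H4) depth=0
  + 58.137.0.0/16 (H0) depth=16
  Q 58.137.0.0: descend 00111010100010010 ; hops seen [H4,H5,H0] ; pick H0
  del 58.137.96.0/20 (clear depth 20)
  + 58.128.0.0/12 (H1) depth=12
  del 20.128.83.160/28 (clear depth 28)
  Q 58.128.0.32: descend 001110101000 ; hops seen [H4,H1] ; pick H1
  del 0.0.0.0/0 (clear depth 0)
  Q 20.128.3.155: descend 00010100100000000 ; hops seen [H2,H4,H3] ; pick H3
  Q 20.128.213.162: descend 0001010010000000 ; hops seen [H2,H4] ; pick H4

== LOOKUPS ==
["H2","H4","no-route","no-route","H5","H4","H4","H2","H3","H0","H0","H1","H3","H4"]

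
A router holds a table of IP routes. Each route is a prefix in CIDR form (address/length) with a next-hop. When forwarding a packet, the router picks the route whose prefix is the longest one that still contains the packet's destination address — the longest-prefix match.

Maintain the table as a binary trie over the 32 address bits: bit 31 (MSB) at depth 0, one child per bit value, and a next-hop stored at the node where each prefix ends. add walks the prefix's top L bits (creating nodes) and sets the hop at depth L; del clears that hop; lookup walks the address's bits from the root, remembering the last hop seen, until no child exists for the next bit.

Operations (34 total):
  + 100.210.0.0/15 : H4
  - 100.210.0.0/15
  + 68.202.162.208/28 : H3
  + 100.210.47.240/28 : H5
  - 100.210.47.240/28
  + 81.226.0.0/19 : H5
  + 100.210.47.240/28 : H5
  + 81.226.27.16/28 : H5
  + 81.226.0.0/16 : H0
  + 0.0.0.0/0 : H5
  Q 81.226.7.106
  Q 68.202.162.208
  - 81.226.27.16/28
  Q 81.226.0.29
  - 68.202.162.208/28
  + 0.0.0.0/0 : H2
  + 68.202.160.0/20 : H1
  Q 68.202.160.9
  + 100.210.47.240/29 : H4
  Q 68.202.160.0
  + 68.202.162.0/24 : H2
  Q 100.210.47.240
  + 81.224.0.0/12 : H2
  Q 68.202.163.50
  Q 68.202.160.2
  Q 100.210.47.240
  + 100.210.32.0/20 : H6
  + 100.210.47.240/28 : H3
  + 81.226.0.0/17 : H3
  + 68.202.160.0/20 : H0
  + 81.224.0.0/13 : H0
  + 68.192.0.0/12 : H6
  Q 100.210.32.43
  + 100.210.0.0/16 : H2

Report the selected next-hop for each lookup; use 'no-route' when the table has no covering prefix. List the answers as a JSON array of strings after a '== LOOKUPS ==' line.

Trace:
  + 100.210.0.0/15 (H4) depth=15
  del 100.210.0.0/15 (clear depth 15)
  + 68.202.162.208/28 (H3) depth=28
  + 100.210.47.240/28 (H5) depth=28
  del 100.210.47.240/28 (clear depth 28)
  + 81.226.0.0/19 (H5) depth=19
  + 100.210.47.240/28 (H5) depth=28
  + 81.226.27.16/28 (H5) depth=28
  + 81.226.0.0/16 (H0) depth=16
  + 0.0.0.0/0 (H5) depth=0
  ? 81.226.7.106  path d0:H5→d1:-→d2:-→d3:-→d4:-→d5:-→d6:-→d7:-→d8:-→d9:-→d10:-→d11:-→d12:-→d13:-→d14:-→d15:-→d16:H0→d17:-→d18:-→d19:H5  best=H5
  ? 68.202.162.208  path d0:H5→d1:-→d2:-→d3:-→d4:-→d5:-→d6:-→d7:-→d8:-→d9:-→d10:-→d11:-→d12:-→d13:-→d14:-→d15:-→d16:-→d17:-→d18:-→d19:-→d20:-→d21:-→d22:-→d23:-→d24:-→d25:-→d26:-→d27:-→d28:H3  best=H3
  del 81.226.27.16/28 (clear depth 28)
  ? 81.226.0.29  path d0:H5→d1:-→d2:-→d3:-→d4:-→d5:-→d6:-→d7:-→d8:-→d9:-→d10:-→d11:-→d12:-→d13:-→d14:-→d15:-→d16:H0→d17:-→d18:-→d19:H5  best=H5
  del 68.202.162.208/28 (clear depth 28)
  + 0.0.0.0/0 (H2) depth=0
  + 68.202.160.0/20 (H1) depth=20
  ? 68.202.160.9  path d0:H2→d1:-→d2:-→d3:-→d4:-→d5:-→d6:-→d7:-→d8:-→d9:-→d10:-→d11:-→d12:-→d13:-→d14:-→d15:-→d16:-→d17:-→d18:-→d19:-→d20:H1→d21:-→d22:-  best=H1
  + 100.210.47.240/29 (H4) depth=29
  ? 68.202.160.0  path d0:H2→d1:-→d2:-→d3:-→d4:-→d5:-→d6:-→d7:-→d8:-→d9:-→d10:-→d11:-→d12:-→d13:-→d14:-→d15:-→d16:-→d17:-→d18:-→d19:-→d20:H1→d21:-→d22:-  best=H1
  + 68.202.162.0/24 (H2) depth=24
  ? 100.210.47.240  path d0:H2→d1:-→d2:-→d3:-→d4:-→d5:-→d6:-→d7:-→d8:-→d9:-→d10:-→d11:-→d12:-→d13:-→d14:-→d15:-→d16:-→d17:-→d18:-→d19:-→d20:-→d21:-→d22:-→d23:-→d24:-→d25:-→d26:-→d27:-→d28:H5→d29:H4  best=H4
  + 81.224.0.0/12 (H2) depth=12
  ? 68.202.163.50  path d0:H2→d1:-→d2:-→d3:-→d4:-→d5:-→d6:-→d7:-→d8:-→d9:-→d10:-→d11:-→d12:-→d13:-→d14:-→d15:-→d16:-→d17:-→d18:-→d19:-→d20:H1→d21:-→d22:-→d23:-  best=H1
  ? 68.202.160.2  path d0:H2→d1:-→d2:-→d3:-→d4:-→d5:-→d6:-→d7:-→d8:-→d9:-→d10:-→d11:-→d12:-→d13:-→d14:-→d15:-→d16:-→d17:-→d18:-→d19:-→d20:H1→d21:-→d22:-  best=H1
  ? 100.210.47.240  path d0:H2→d1:-→d2:-→d3:-→d4:-→d5:-→d6:-→d7:-→d8:-→d9:-→d10:-→d11:-→d12:-→d13:-→d14:-→d15:-→d16:-→d17:-→d18:-→d19:-→d20:-→d21:-→d22:-→d23:-→d24:-→d25:-→d26:-→d27:-→d28:H5→d29:H4  best=H4
  + 100.210.32.0/20 (H6) depth=20
  + 100.210.47.240/28 (H3) depth=28
  + 81.226.0.0/17 (H3) depth=17
  + 68.202.160.0/20 (H0) depth=20
  + 81.224.0.0/13 (H0) depth=13
  + 68.192.0.0/12 (H6) depth=12
  ? 100.210.32.43  path d0:H2→d1:-→d2:-→d3:-→d4:-→d5:-→d6:-→d7:-→d8:-→d9:-→d10:-→d11:-→d12:-→d13:-→d14:-→d15:-→d16:-→d17:-→d18:-→d19:-→d20:H6  best=H6
  + 100.210.0.0/16 (H2) depth=16

== LOOKUPS ==
["H5","H3","H5","H1","H1","H4","H1","H1","H4","H6"]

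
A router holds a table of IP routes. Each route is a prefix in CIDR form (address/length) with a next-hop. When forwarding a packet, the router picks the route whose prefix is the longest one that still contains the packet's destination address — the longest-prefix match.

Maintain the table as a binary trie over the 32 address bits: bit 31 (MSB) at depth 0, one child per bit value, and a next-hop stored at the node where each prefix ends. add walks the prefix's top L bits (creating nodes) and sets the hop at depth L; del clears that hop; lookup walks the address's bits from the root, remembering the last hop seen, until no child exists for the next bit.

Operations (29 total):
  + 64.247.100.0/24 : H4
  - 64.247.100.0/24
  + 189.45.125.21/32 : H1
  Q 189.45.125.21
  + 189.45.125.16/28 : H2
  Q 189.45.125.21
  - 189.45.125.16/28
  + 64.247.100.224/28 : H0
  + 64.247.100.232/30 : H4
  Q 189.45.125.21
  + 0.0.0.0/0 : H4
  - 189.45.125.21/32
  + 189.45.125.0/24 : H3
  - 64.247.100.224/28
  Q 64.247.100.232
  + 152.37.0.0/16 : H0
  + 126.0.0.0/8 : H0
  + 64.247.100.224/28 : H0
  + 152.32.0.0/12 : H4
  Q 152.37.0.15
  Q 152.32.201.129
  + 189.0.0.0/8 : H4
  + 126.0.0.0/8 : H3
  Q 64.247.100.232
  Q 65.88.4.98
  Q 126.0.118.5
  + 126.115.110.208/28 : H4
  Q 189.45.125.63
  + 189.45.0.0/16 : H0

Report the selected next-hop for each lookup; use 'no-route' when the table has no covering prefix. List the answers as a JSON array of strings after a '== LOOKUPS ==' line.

Apply in order:
  + 64.247.100.0/24 (H4) depth=24
  - 64.247.100.0/24 clear@24
  + 189.45.125.21/32 (H1) depth=32
  ? 189.45.125.21  path d0:-→d1:-→d2:-→d3:-→d4:-→d5:-→d6:-→d7:-→d8:-→d9:-→d10:-→d11:-→d12:-→d13:-→d14:-→d15:-→d16:-→d17:-→d18:-→d19:-→d20:-→d21:-→d22:-→d23:-→d24:-→d25:-→d26:-→d27:-→d28:-→d29:-→d30:-→d31:-→d32:H1  best=H1
  + 189.45.125.16/28 (H2) depth=28
  ? 189.45.125.21  path d0:-→d1:-→d2:-→d3:-→d4:-→d5:-→d6:-→d7:-→d8:-→d9:-→d10:-→d11:-→d12:-→d13:-→d14:-→d15:-→d16:-→d17:-→d18:-→d19:-→d20:-→d21:-→d22:-→d23:-→d24:-→d25:-→d26:-→d27:-→d28:H2→d29:-→d30:-→d31:-→d32:H1  best=H1
  - 189.45.125.16/28 clear@28
  + 64.247.100.224/28 (H0) depth=28
  + 64.247.100.232/30 (H4) depth=30
  ? 189.45.125.21  path d0:-→d1:-→d2:-→d3:-→d4:-→d5:-→d6:-→d7:-→d8:-→d9:-→d10:-→d11:-→d12:-→d13:-→d14:-→d15:-→d16:-→d17:-→d18:-→d19:-→d20:-→d21:-→d22:-→d23:-→d24:-→d25:-→d26:-→d27:-→d28:-→d29:-→d30:-→d31:-→d32:H1  best=H1
  + 0.0.0.0/0 (H4) depth=0
  - 189.45.125.21/32 clear@32
  + 189.45.125.0/24 (H3) depth=24
  - 64.247.100.224/28 clear@28
  ? 64.247.100.232  path d0:H4→d1:-→d2:-→d3:-→d4:-→d5:-→d6:-→d7:-→d8:-→d9:-→d10:-→d11:-→d12:-→d13:-→d14:-→d15:-→d16:-→d17:-→d18:-→d19:-→d20:-→d21:-→d22:-→d23:-→d24:-→d25:-→d26:-→d27:-→d28:-→d29:-→d30:H4  best=H4
  + 152.37.0.0/16 (H0) depth=16
  + 126.0.0.0/8 (H0) depth=8
  + 64.247.100.224/28 (H0) depth=28
  + 152.32.0.0/12 (H4) depth=12
  ? 152.37.0.15  path d0:H4→d1:-→d2:-→d3:-→d4:-→d5:-→d6:-→d7:-→d8:-→d9:-→d10:-→d11:-→d12:H4→d13:-→d14:-→d15:-→d16:H0  best=H0
  ? 152.32.201.129  path d0:H4→d1:-→d2:-→d3:-→d4:-→d5:-→d6:-→d7:-→d8:-→d9:-→d10:-→d11:-→d12:H4→d13:-  best=H4
  + 189.0.0.0/8 (H4) depth=8
  + 126.0.0.0/8 (H3) depth=8
  ? 64.247.100.232  path d0:H4→d1:-→d2:-→d3:-→d4:-→d5:-→d6:-→d7:-→d8:-→d9:-→d10:-→d11:-→d12:-→d13:-→d14:-→d15:-→d16:-→d17:-→d18:-→d19:-→d20:-→d21:-→d22:-→d23:-→d24:-→d25:-→d26:-→d27:-→d28:H0→d29:-→d30:H4  best=H4
  ? 65.88.4.98  path d0:H4→d1:-→d2:-→d3:-→d4:-→d5:-→d6:-→d7:-  best=H4
  ? 126.0.118.5  path d0:H4→d1:-→d2:-→d3:-→d4:-→d5:-→d6:-→d7:-→d8:H3  best=H3
  + 126.115.110.208/28 (H4) depth=28
  ? 189.45.125.63  path d0:H4→d1:-→d2:-→d3:-→d4:-→d5:-→d6:-→d7:-→d8:H4→d9:-→d10:-→d11:-→d12:-→d13:-→d14:-→d15:-→d16:-→d17:-→d18:-→d19:-→d20:-→d21:-→d22:-→d23:-→d24:H3→d25:-→d26:-  best=H3
  + 189.45.0.0/16 (H0) depth=16

== LOOKUPS ==
["H1","H1","H1","H4","H0","H4","H4","H4","H3","H3"]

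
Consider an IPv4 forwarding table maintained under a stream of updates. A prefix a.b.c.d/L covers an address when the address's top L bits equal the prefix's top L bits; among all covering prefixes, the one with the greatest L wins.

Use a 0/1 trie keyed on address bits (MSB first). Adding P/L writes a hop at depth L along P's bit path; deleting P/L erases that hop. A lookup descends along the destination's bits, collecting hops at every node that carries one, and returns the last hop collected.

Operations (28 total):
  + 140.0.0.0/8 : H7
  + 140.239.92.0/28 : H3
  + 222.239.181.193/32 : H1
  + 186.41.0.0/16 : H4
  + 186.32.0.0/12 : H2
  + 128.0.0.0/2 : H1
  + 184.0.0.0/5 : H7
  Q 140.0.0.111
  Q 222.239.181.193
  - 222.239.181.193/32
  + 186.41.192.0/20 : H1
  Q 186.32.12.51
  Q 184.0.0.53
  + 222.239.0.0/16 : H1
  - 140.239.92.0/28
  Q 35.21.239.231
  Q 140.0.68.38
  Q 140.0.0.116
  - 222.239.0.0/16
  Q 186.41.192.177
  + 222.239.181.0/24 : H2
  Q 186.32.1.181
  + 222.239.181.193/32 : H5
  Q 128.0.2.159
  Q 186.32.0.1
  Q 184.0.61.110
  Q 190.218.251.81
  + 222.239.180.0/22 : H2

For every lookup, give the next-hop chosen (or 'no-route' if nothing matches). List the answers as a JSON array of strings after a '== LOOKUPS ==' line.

Process each operation:
  + 140.0.0.0/8 (H7) depth=8
  + 140.239.92.0/28 (H3) depth=28
  + 222.239.181.193/32 (H1) depth=32
  + 186.41.0.0/16 (H4) depth=16
  + 186.32.0.0/12 (H2) depth=12
  + 128.0.0.0/2 (H1) depth=2
  + 184.0.0.0/5 (H7) depth=5
  Q 140.0.0.111: descend 10001100 ; hops seen [H1,H7] ; pick H7
  Q 222.239.181.193: descend 11011110111011111011010111000001 ; hops seen [H1] ; pick H1
  del 222.239.181.193/32 (clear depth 32)
  + 186.41.192.0/20 (H1) depth=20
  Q 186.32.12.51: descend 101110100010 ; hops seen [H1,H7,H2] ; pick H2
  Q 184.0.0.53: descend 101110 ; hops seen [H1,H7] ; pick H7
  + 222.239.0.0/16 (H1) depth=16
  del 140.239.92.0/28 (clear depth 28)
  Q 35.21.239.231: descend ε ; hops seen [∅] ; pick no-route
  Q 140.0.68.38: descend 10001100 ; hops seen [H1,H7] ; pick H7
  Q 140.0.0.116: descend 10001100 ; hops seen [H1,H7] ; pick H7
  del 222.239.0.0/16 (clear depth 16)
  Q 186.41.192.177: descend 10111010001010011100 ; hops seen [H1,H7,H2,H4,H1] ; pick H1
  + 222.239.181.0/24 (H2) depth=24
  Q 186.32.1.181: descend 101110100010 ; hops seen [H1,H7,H2] ; pick H2
  + 222.239.181.193/32 (H5) depth=32
  Q 128.0.2.159: descend 1000 ; hops seen [H1] ; pick H1
  Q 186.32.0.1: descend 101110100010 ; hops seen [H1,H7,H2] ; pick H2
  Q 184.0.61.110: descend 101110 ; hops seen [H1,H7] ; pick H7
  Q 190.218.251.81: descend 10111 ; hops seen [H1,H7] ; pick H7
  + 222.239.180.0/22 (H2) depth=22

== LOOKUPS ==
["H7","H1","H2","H7","no-route","H7","H7","H1","H2","H1","H2","H7","H7"]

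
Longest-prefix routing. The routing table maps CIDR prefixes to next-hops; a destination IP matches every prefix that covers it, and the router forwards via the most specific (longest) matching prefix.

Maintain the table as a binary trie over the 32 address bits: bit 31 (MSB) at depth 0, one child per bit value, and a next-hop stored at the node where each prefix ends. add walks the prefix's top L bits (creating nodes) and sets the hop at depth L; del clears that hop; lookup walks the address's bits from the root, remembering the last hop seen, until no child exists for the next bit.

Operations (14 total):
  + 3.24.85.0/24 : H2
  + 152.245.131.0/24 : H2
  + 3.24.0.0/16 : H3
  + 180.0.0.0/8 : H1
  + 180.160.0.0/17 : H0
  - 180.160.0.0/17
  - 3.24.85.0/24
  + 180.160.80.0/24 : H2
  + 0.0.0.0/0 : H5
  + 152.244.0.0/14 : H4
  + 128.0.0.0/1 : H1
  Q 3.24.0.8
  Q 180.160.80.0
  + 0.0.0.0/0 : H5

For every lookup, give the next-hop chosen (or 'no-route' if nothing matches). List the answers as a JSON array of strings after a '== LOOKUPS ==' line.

Process each operation:
  add 3.24.85.0/24 -> H2 at depth 24
  add 152.245.131.0/24 -> H2 at depth 24
  add 3.24.0.0/16 -> H3 at depth 16
  add 180.0.0.0/8 -> H1 at depth 8
  add 180.160.0.0/17 -> H0 at depth 17
  - 180.160.0.0/17 clear@17
  - 3.24.85.0/24 clear@24
  add 180.160.80.0/24 -> H2 at depth 24
  add 0.0.0.0/0 -> H5 at depth 0
  add 152.244.0.0/14 -> H4 at depth 14
  add 128.0.0.0/1 -> H1 at depth 1
  Q 3.24.0.8: descend 00000011000110000 ; hops seen [H5,H3] ; pick H3
  Q 180.160.80.0: descend 101101001010000001010000 ; hops seen [H5,H1,H1,H2] ; pick H2
  add 0.0.0.0/0 -> H5 at depth 0

== LOOKUPS ==
["H3","H2"]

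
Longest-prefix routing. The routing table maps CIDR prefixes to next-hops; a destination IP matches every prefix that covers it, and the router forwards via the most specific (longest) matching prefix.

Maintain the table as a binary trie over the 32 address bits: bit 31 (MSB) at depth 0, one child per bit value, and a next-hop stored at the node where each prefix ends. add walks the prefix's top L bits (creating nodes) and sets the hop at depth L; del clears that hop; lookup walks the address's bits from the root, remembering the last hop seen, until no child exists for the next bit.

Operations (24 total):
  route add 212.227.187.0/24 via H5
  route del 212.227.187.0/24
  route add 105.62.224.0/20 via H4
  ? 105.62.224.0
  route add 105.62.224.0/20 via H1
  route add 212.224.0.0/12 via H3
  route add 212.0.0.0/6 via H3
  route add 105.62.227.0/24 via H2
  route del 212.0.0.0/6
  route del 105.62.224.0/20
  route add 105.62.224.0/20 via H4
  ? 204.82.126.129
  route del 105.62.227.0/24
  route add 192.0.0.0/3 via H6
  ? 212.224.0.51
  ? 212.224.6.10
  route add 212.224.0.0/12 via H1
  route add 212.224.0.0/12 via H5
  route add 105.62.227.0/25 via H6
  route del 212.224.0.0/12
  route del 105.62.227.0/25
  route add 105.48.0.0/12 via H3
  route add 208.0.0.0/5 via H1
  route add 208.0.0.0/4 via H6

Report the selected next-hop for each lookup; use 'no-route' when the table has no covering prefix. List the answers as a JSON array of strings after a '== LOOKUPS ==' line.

Apply in order:
  + 212.227.187.0/24 (H5) depth=24
  - 212.227.187.0/24 clear@24
  + 105.62.224.0/20 (H4) depth=20
  ? 105.62.224.0  path d0:-→d1:-→d2:-→d3:-→d4:-→d5:-→d6:-→d7:-→d8:-→d9:-→d10:-→d11:-→d12:-→d13:-→d14:-→d15:-→d16:-→d17:-→d18:-→d19:-→d20:H4  best=H4
  + 105.62.224.0/20 (H1) depth=20
  + 212.224.0.0/12 (H3) depth=12
  + 212.0.0.0/6 (H3) depth=6
  + 105.62.227.0/24 (H2) depth=24
  - 212.0.0.0/6 clear@6
  - 105.62.224.0/20 clear@20
  + 105.62.224.0/20 (H4) depth=20
  ? 204.82.126.129  path d0:-→d1:-→d2:-→d3:-  best=no-route
  - 105.62.227.0/24 clear@24
  + 192.0.0.0/3 (H6) depth=3
  ? 212.224.0.51  path d0:-→d1:-→d2:-→d3:H6→d4:-→d5:-→d6:-→d7:-→d8:-→d9:-→d10:-→d11:-→d12:H3→d13:-→d14:-  best=H3
  ? 212.224.6.10  path d0:-→d1:-→d2:-→d3:H6→d4:-→d5:-→d6:-→d7:-→d8:-→d9:-→d10:-→d11:-→d12:H3→d13:-→d14:-  best=H3
  + 212.224.0.0/12 (H1) depth=12
  + 212.224.0.0/12 (H5) depth=12
  + 105.62.227.0/25 (H6) depth=25
  - 212.224.0.0/12 clear@12
  - 105.62.227.0/25 clear@25
  + 105.48.0.0/12 (H3) depth=12
  + 208.0.0.0/5 (H1) depth=5
  + 208.0.0.0/4 (H6) depth=4

== LOOKUPS ==
["H4","no-route","H3","H3"]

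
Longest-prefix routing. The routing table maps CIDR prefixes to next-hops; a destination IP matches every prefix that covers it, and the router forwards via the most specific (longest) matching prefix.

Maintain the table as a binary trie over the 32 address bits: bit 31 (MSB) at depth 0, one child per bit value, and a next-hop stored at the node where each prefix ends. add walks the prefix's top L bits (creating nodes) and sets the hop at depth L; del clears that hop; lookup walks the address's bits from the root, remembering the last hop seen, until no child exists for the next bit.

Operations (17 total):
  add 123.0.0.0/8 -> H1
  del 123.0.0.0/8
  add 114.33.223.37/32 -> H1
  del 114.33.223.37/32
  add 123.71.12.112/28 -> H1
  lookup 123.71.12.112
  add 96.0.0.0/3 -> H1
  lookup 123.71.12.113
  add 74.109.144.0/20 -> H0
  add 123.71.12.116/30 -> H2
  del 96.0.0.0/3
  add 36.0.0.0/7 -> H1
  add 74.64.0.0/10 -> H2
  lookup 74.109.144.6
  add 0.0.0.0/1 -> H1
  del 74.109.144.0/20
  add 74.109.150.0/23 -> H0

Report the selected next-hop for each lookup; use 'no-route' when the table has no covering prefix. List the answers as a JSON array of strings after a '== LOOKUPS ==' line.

Apply in order:
  + 123.0.0.0/8 (H1) depth=8
  - 123.0.0.0/8 clear@8
  + 114.33.223.37/32 (H1) depth=32
  - 114.33.223.37/32 clear@32
  + 123.71.12.112/28 (H1) depth=28
  ? 123.71.12.112  path d0:-→d1:-→d2:-→d3:-→d4:-→d5:-→d6:-→d7:-→d8:-→d9:-→d10:-→d11:-→d12:-→d13:-→d14:-→d15:-→d16:-→d17:-→d18:-→d19:-→d20:-→d21:-→d22:-→d23:-→d24:-→d25:-→d26:-→d27:-→d28:H1  best=H1
  + 96.0.0.0/3 (H1) depth=3
  ? 123.71.12.113  path d0:-→d1:-→d2:-→d3:H1→d4:-→d5:-→d6:-→d7:-→d8:-→d9:-→d10:-→d11:-→d12:-→d13:-→d14:-→d15:-→d16:-→d17:-→d18:-→d19:-→d20:-→d21:-→d22:-→d23:-→d24:-→d25:-→d26:-→d27:-→d28:H1  best=H1
  + 74.109.144.0/20 (H0) depth=20
  + 123.71.12.116/30 (H2) depth=30
  - 96.0.0.0/3 clear@3
  + 36.0.0.0/7 (H1) depth=7
  + 74.64.0.0/10 (H2) depth=10
  ? 74.109.144.6  path d0:-→d1:-→d2:-→d3:-→d4:-→d5:-→d6:-→d7:-→d8:-→d9:-→d10:H2→d11:-→d12:-→d13:-→d14:-→d15:-→d16:-→d17:-→d18:-→d19:-→d20:H0  best=H0
  + 0.0.0.0/1 (H1) depth=1
  - 74.109.144.0/20 clear@20
  + 74.109.150.0/23 (H0) depth=23

== LOOKUPS ==
["H1","H1","H0"]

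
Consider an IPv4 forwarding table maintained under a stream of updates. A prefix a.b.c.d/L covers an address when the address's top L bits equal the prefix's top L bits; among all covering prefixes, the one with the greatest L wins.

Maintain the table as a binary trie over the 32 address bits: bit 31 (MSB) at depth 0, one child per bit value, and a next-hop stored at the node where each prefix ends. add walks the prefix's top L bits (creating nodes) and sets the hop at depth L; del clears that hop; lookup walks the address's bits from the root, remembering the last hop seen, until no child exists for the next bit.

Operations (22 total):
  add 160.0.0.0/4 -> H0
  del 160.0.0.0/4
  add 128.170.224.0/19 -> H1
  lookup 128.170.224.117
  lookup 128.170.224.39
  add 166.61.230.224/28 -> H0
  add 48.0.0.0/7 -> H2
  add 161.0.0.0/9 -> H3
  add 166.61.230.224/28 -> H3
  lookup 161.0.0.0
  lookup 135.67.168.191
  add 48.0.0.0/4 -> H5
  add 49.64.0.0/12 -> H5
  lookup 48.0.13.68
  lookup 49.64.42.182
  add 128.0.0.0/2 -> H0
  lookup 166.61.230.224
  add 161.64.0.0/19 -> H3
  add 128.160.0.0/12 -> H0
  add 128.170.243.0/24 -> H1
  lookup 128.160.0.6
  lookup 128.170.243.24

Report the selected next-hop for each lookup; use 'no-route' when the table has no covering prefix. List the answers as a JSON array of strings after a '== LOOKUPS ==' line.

Process each operation:
  + 160.0.0.0/4 (H0) depth=4
  - 160.0.0.0/4 clear@4
  + 128.170.224.0/19 (H1) depth=19
  ? 128.170.224.117  path d0:-→d1:-→d2:-→d3:-→d4:-→d5:-→d6:-→d7:-→d8:-→d9:-→d10:-→d11:-→d12:-→d13:-→d14:-→d15:-→d16:-→d17:-→d18:-→d19:H1  best=H1
  ? 128.170.224.39  path d0:-→d1:-→d2:-→d3:-→d4:-→d5:-→d6:-→d7:-→d8:-→d9:-→d10:-→d11:-→d12:-→d13:-→d14:-→d15:-→d16:-→d17:-→d18:-→d19:H1  best=H1
  + 166.61.230.224/28 (H0) depth=28
  + 48.0.0.0/7 (H2) depth=7
  + 161.0.0.0/9 (H3) depth=9
  + 166.61.230.224/28 (H3) depth=28
  ? 161.0.0.0  path d0:-→d1:-→d2:-→d3:-→d4:-→d5:-→d6:-→d7:-→d8:-→d9:H3  best=H3
  ? 135.67.168.191  path d0:-→d1:-→d2:-→d3:-→d4:-→d5:-  best=no-route
  + 48.0.0.0/4 (H5) depth=4
  + 49.64.0.0/12 (H5) depth=12
  ? 48.0.13.68  path d0:-→d1:-→d2:-→d3:-→d4:H5→d5:-→d6:-→d7:H2  best=H2
  ? 49.64.42.182  path d0:-→d1:-→d2:-→d3:-→d4:H5→d5:-→d6:-→d7:H2→d8:-→d9:-→d10:-→d11:-→d12:H5  best=H5
  + 128.0.0.0/2 (H0) depth=2
  ? 166.61.230.224  path d0:-→d1:-→d2:H0→d3:-→d4:-→d5:-→d6:-→d7:-→d8:-→d9:-→d10:-→d11:-→d12:-→d13:-→d14:-→d15:-→d16:-→d17:-→d18:-→d19:-→d20:-→d21:-→d22:-→d23:-→d24:-→d25:-→d26:-→d27:-→d28:H3  best=H3
  + 161.64.0.0/19 (H3) depth=19
  + 128.160.0.0/12 (H0) depth=12
  + 128.170.243.0/24 (H1) depth=24
  ? 128.160.0.6  path d0:-→d1:-→d2:H0→d3:-→d4:-→d5:-→d6:-→d7:-→d8:-→d9:-→d10:-→d11:-→d12:H0  best=H0
  ? 128.170.243.24  path d0:-→d1:-→d2:H0→d3:-→d4:-→d5:-→d6:-→d7:-→d8:-→d9:-→d10:-→d11:-→d12:H0→d13:-→d14:-→d15:-→d16:-→d17:-→d18:-→d19:H1→d20:-→d21:-→d22:-→d23:-→d24:H1  best=H1

== LOOKUPS ==
["H1","H1","H3","no-route","H2","H5","H3","H0","H1"]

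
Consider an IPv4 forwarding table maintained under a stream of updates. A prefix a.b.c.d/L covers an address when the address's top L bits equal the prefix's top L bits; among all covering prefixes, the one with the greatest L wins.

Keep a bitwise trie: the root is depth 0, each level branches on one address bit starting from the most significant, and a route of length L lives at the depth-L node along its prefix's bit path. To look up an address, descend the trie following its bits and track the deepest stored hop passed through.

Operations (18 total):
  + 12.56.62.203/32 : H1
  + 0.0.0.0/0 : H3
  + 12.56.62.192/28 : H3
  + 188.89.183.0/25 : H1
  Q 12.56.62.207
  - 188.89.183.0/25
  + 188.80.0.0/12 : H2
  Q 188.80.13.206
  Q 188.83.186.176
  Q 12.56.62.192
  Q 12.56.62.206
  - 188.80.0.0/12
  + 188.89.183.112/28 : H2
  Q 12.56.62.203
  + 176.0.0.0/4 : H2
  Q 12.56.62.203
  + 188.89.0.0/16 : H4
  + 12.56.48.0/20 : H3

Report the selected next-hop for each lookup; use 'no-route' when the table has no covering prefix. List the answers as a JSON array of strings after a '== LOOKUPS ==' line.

Trace:
  add 12.56.62.203/32 -> H1 at depth 32
  add 0.0.0.0/0 -> H3 at depth 0
  add 12.56.62.192/28 -> H3 at depth 28
  add 188.89.183.0/25 -> H1 at depth 25
  ? 12.56.62.207  path d0:H3→d1:-→d2:-→d3:-→d4:-→d5:-→d6:-→d7:-→d8:-→d9:-→d10:-→d11:-→d12:-→d13:-→d14:-→d15:-→d16:-→d17:-→d18:-→d19:-→d20:-→d21:-→d22:-→d23:-→d24:-→d25:-→d26:-→d27:-→d28:H3→d29:-  best=H3
  - 188.89.183.0/25 clear@25
  add 188.80.0.0/12 -> H2 at depth 12
  ? 188.80.13.206  path d0:H3→d1:-→d2:-→d3:-→d4:-→d5:-→d6:-→d7:-→d8:-→d9:-→d10:-→d11:-→d12:H2  best=H2
  ? 188.83.186.176  path d0:H3→d1:-→d2:-→d3:-→d4:-→d5:-→d6:-→d7:-→d8:-→d9:-→d10:-→d11:-→d12:H2  best=H2
  ? 12.56.62.192  path d0:H3→d1:-→d2:-→d3:-→d4:-→d5:-→d6:-→d7:-→d8:-→d9:-→d10:-→d11:-→d12:-→d13:-→d14:-→d15:-→d16:-→d17:-→d18:-→d19:-→d20:-→d21:-→d22:-→d23:-→d24:-→d25:-→d26:-→d27:-→d28:H3  best=H3
  ? 12.56.62.206  path d0:H3→d1:-→d2:-→d3:-→d4:-→d5:-→d6:-→d7:-→d8:-→d9:-→d10:-→d11:-→d12:-→d13:-→d14:-→d15:-→d16:-→d17:-→d18:-→d19:-→d20:-→d21:-→d22:-→d23:-→d24:-→d25:-→d26:-→d27:-→d28:H3→d29:-  best=H3
  - 188.80.0.0/12 clear@12
  add 188.89.183.112/28 -> H2 at depth 28
  ? 12.56.62.203  path d0:H3→d1:-→d2:-→d3:-→d4:-→d5:-→d6:-→d7:-→d8:-→d9:-→d10:-→d11:-→d12:-→d13:-→d14:-→d15:-→d16:-→d17:-→d18:-→d19:-→d20:-→d21:-→d22:-→d23:-→d24:-→d25:-→d26:-→d27:-→d28:H3→d29:-→d30:-→d31:-→d32:H1  best=H1
  add 176.0.0.0/4 -> H2 at depth 4
  ? 12.56.62.203  path d0:H3→d1:-→d2:-→d3:-→d4:-→d5:-→d6:-→d7:-→d8:-→d9:-→d10:-→d11:-→d12:-→d13:-→d14:-→d15:-→d16:-→d17:-→d18:-→d19:-→d20:-→d21:-→d22:-→d23:-→d24:-→d25:-→d26:-→d27:-→d28:H3→d29:-→d30:-→d31:-→d32:H1  best=H1
  add 188.89.0.0/16 -> H4 at depth 16
  add 12.56.48.0/20 -> H3 at depth 20

== LOOKUPS ==
["H3","H2","H2","H3","H3","H1","H1"]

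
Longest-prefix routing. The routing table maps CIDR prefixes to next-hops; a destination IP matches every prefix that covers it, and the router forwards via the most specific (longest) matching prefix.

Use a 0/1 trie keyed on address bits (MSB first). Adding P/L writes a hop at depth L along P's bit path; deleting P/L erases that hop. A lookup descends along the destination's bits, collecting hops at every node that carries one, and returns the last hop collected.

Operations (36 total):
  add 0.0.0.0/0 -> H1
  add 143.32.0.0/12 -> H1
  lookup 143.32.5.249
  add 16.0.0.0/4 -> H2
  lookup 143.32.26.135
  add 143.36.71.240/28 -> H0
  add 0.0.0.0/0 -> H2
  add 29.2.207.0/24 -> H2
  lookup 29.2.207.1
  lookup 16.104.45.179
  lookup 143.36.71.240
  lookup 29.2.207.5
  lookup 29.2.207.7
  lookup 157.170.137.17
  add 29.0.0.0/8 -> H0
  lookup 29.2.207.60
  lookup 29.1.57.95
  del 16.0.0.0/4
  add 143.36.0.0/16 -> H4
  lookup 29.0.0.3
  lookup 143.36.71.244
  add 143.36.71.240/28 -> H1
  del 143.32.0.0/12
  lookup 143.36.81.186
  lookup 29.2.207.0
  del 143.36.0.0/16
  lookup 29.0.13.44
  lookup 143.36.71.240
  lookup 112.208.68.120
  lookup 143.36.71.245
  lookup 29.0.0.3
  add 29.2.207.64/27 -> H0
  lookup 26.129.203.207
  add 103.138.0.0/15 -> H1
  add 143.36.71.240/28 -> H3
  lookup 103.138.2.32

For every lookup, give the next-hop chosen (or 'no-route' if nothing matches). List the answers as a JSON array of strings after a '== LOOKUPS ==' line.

Trace:
  + 0.0.0.0/0 (H1) depth=0
  + 143.32.0.0/12 (H1) depth=12
  ? 143.32.5.249  path d0:H1→d1:-→d2:-→d3:-→d4:-→d5:-→d6:-→d7:-→d8:-→d9:-→d10:-→d11:-→d12:H1  best=H1
  + 16.0.0.0/4 (H2) depth=4
  ? 143.32.26.135  path d0:H1→d1:-→d2:-→d3:-→d4:-→d5:-→d6:-→d7:-→d8:-→d9:-→d10:-→d11:-→d12:H1  best=H1
  + 143.36.71.240/28 (H0) depth=28
  + 0.0.0.0/0 (H2) depth=0
  + 29.2.207.0/24 (H2) depth=24
  ? 29.2.207.1  path d0:H2→d1:-→d2:-→d3:-→d4:H2→d5:-→d6:-→d7:-→d8:-→d9:-→d10:-→d11:-→d12:-→d13:-→d14:-→d15:-→d16:-→d17:-→d18:-→d19:-→d20:-→d21:-→d22:-→d23:-→d24:H2  best=H2
  ? 16.104.45.179  path d0:H2→d1:-→d2:-→d3:-→d4:H2  best=H2
  ? 143.36.71.240  path d0:H2→d1:-→d2:-→d3:-→d4:-→d5:-→d6:-→d7:-→d8:-→d9:-→d10:-→d11:-→d12:H1→d13:-→d14:-→d15:-→d16:-→d17:-→d18:-→d19:-→d20:-→d21:-→d22:-→d23:-→d24:-→d25:-→d26:-→d27:-→d28:H0  best=H0
  ? 29.2.207.5  path d0:H2→d1:-→d2:-→d3:-→d4:H2→d5:-→d6:-→d7:-→d8:-→d9:-→d10:-→d11:-→d12:-→d13:-→d14:-→d15:-→d16:-→d17:-→d18:-→d19:-→d20:-→d21:-→d22:-→d23:-→d24:H2  best=H2
  ? 29.2.207.7  path d0:H2→d1:-→d2:-→d3:-→d4:H2→d5:-→d6:-→d7:-→d8:-→d9:-→d10:-→d11:-→d12:-→d13:-→d14:-→d15:-→d16:-→d17:-→d18:-→d19:-→d20:-→d21:-→d22:-→d23:-→d24:H2  best=H2
  ? 157.170.137.17  path d0:H2→d1:-→d2:-→d3:-  best=H2
  + 29.0.0.0/8 (H0) depth=8
  ? 29.2.207.60  path d0:H2→d1:-→d2:-→d3:-→d4:H2→d5:-→d6:-→d7:-→d8:H0→d9:-→d10:-→d11:-→d12:-→d13:-→d14:-→d15:-→d16:-→d17:-→d18:-→d19:-→d20:-→d21:-→d22:-→d23:-→d24:H2  best=H2
  ? 29.1.57.95  path d0:H2→d1:-→d2:-→d3:-→d4:H2→d5:-→d6:-→d7:-→d8:H0→d9:-→d10:-→d11:-→d12:-→d13:-→d14:-  best=H0
  - 16.0.0.0/4 clear@4
  + 143.36.0.0/16 (H4) depth=16
  ? 29.0.0.3  path d0:H2→d1:-→d2:-→d3:-→d4:-→d5:-→d6:-→d7:-→d8:H0→d9:-→d10:-→d11:-→d12:-→d13:-→d14:-  best=H0
  ? 143.36.71.244  path d0:H2→d1:-→d2:-→d3:-→d4:-→d5:-→d6:-→d7:-→d8:-→d9:-→d10:-→d11:-→d12:H1→d13:-→d14:-→d15:-→d16:H4→d17:-→d18:-→d19:-→d20:-→d21:-→d22:-→d23:-→d24:-→d25:-→d26:-→d27:-→d28:H0  best=H0
  + 143.36.71.240/28 (H1) depth=28
  - 143.32.0.0/12 clear@12
  ? 143.36.81.186  path d0:H2→d1:-→d2:-→d3:-→d4:-→d5:-→d6:-→d7:-→d8:-→d9:-→d10:-→d11:-→d12:-→d13:-→d14:-→d15:-→d16:H4→d17:-→d18:-→d19:-  best=H4
  ? 29.2.207.0  path d0:H2→d1:-→d2:-→d3:-→d4:-→d5:-→d6:-→d7:-→d8:H0→d9:-→d10:-→d11:-→d12:-→d13:-→d14:-→d15:-→d16:-→d17:-→d18:-→d19:-→d20:-→d21:-→d22:-→d23:-→d24:H2  best=H2
  - 143.36.0.0/16 clear@16
  ? 29.0.13.44  path d0:H2→d1:-→d2:-→d3:-→d4:-→d5:-→d6:-→d7:-→d8:H0→d9:-→d10:-→d11:-→d12:-→d13:-→d14:-  best=H0
  ? 143.36.71.240  path d0:H2→d1:-→d2:-→d3:-→d4:-→d5:-→d6:-→d7:-→d8:-→d9:-→d10:-→d11:-→d12:-→d13:-→d14:-→d15:-→d16:-→d17:-→d18:-→d19:-→d20:-→d21:-→d22:-→d23:-→d24:-→d25:-→d26:-→d27:-→d28:H1  best=H1
  ? 112.208.68.120  path d0:H2→d1:-  best=H2
  ? 143.36.71.245  path d0:H2→d1:-→d2:-→d3:-→d4:-→d5:-→d6:-→d7:-→d8:-→d9:-→d10:-→d11:-→d12:-→d13:-→d14:-→d15:-→d16:-→d17:-→d18:-→d19:-→d20:-→d21:-→d22:-→d23:-→d24:-→d25:-→d26:-→d27:-→d28:H1  best=H1
  ? 29.0.0.3  path d0:H2→d1:-→d2:-→d3:-→d4:-→d5:-→d6:-→d7:-→d8:H0→d9:-→d10:-→d11:-→d12:-→d13:-→d14:-  best=H0
  + 29.2.207.64/27 (H0) depth=27
  ? 26.129.203.207  path d0:H2→d1:-→d2:-→d3:-→d4:-→d5:-  best=H2
  + 103.138.0.0/15 (H1) depth=15
  + 143.36.71.240/28 (H3) depth=28
  ? 103.138.2.32  path d0:H2→d1:-→d2:-→d3:-→d4:-→d5:-→d6:-→d7:-→d8:-→d9:-→d10:-→d11:-→d12:-→d13:-→d14:-→d15:H1  best=H1

== LOOKUPS ==
["H1","H1","H2","H2","H0","H2","H2","H2","H2","H0","H0","H0","H4","H2","H0","H1","H2","H1","H0","H2","H1"]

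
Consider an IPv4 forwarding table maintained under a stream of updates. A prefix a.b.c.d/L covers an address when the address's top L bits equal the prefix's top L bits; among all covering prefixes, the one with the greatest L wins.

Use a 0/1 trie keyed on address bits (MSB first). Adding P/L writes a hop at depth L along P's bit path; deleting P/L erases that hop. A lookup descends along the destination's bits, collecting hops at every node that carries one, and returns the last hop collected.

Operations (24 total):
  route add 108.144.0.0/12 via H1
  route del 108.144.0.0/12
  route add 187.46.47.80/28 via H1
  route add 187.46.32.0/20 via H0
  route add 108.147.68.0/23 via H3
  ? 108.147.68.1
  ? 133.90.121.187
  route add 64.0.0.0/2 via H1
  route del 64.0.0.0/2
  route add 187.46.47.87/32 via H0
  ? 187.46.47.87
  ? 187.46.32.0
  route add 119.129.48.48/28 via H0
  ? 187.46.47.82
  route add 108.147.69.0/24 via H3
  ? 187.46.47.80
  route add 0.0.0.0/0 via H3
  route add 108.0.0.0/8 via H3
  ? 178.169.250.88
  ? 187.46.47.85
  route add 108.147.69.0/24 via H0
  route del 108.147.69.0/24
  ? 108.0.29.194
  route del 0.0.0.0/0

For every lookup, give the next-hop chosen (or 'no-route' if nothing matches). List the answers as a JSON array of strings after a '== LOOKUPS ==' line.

Process each operation:
  add 108.144.0.0/12 -> H1 at depth 12
  - 108.144.0.0/12 clear@12
  add 187.46.47.80/28 -> H1 at depth 28
  add 187.46.32.0/20 -> H0 at depth 20
  add 108.147.68.0/23 -> H3 at depth 23
  ? 108.147.68.1  path d0:-→d1:-→d2:-→d3:-→d4:-→d5:-→d6:-→d7:-→d8:-→d9:-→d10:-→d11:-→d12:-→d13:-→d14:-→d15:-→d16:-→d17:-→d18:-→d19:-→d20:-→d21:-→d22:-→d23:H3  best=H3
  ? 133.90.121.187  path d0:-→d1:-→d2:-  best=no-route
  add 64.0.0.0/2 -> H1 at depth 2
  - 64.0.0.0/2 clear@2
  add 187.46.47.87/32 -> H0 at depth 32
  ? 187.46.47.87  path d0:-→d1:-→d2:-→d3:-→d4:-→d5:-→d6:-→d7:-→d8:-→d9:-→d10:-→d11:-→d12:-→d13:-→d14:-→d15:-→d16:-→d17:-→d18:-→d19:-→d20:H0→d21:-→d22:-→d23:-→d24:-→d25:-→d26:-→d27:-→d28:H1→d29:-→d30:-→d31:-→d32:H0  best=H0
  ? 187.46.32.0  path d0:-→d1:-→d2:-→d3:-→d4:-→d5:-→d6:-→d7:-→d8:-→d9:-→d10:-→d11:-→d12:-→d13:-→d14:-→d15:-→d16:-→d17:-→d18:-→d19:-→d20:H0  best=H0
  add 119.129.48.48/28 -> H0 at depth 28
  ? 187.46.47.82  path d0:-→d1:-→d2:-→d3:-→d4:-→d5:-→d6:-→d7:-→d8:-→d9:-→d10:-→d11:-→d12:-→d13:-→d14:-→d15:-→d16:-→d17:-→d18:-→d19:-→d20:H0→d21:-→d22:-→d23:-→d24:-→d25:-→d26:-→d27:-→d28:H1→d29:-  best=H1
  add 108.147.69.0/24 -> H3 at depth 24
  ? 187.46.47.80  path d0:-→d1:-→d2:-→d3:-→d4:-→d5:-→d6:-→d7:-→d8:-→d9:-→d10:-→d11:-→d12:-→d13:-→d14:-→d15:-→d16:-→d17:-→d18:-→d19:-→d20:H0→d21:-→d22:-→d23:-→d24:-→d25:-→d26:-→d27:-→d28:H1→d29:-  best=H1
  add 0.0.0.0/0 -> H3 at depth 0
  add 108.0.0.0/8 -> H3 at depth 8
  ? 178.169.250.88  path d0:H3→d1:-→d2:-→d3:-→d4:-  best=H3
  ? 187.46.47.85  path d0:H3→d1:-→d2:-→d3:-→d4:-→d5:-→d6:-→d7:-→d8:-→d9:-→d10:-→d11:-→d12:-→d13:-→d14:-→d15:-→d16:-→d17:-→d18:-→d19:-→d20:H0→d21:-→d22:-→d23:-→d24:-→d25:-→d26:-→d27:-→d28:H1→d29:-→d30:-  best=H1
  add 108.147.69.0/24 -> H0 at depth 24
  - 108.147.69.0/24 clear@24
  ? 108.0.29.194  path d0:H3→d1:-→d2:-→d3:-→d4:-→d5:-→d6:-→d7:-→d8:H3  best=H3
  - 0.0.0.0/0 clear@0

== LOOKUPS ==
["H3","no-route","H0","H0","H1","H1","H3","H1","H3"]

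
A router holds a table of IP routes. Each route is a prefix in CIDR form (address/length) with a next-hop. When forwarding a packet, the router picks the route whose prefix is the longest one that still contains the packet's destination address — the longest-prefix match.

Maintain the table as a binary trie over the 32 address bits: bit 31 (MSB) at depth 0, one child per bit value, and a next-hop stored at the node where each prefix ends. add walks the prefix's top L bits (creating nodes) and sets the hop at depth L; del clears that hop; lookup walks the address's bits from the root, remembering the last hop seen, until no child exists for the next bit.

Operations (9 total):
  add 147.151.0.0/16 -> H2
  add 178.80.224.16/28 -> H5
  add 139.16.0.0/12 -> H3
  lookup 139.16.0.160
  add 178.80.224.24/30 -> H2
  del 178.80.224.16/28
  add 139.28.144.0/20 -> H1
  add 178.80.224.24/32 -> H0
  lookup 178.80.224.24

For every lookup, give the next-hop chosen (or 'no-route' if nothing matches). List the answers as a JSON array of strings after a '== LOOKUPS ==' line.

Apply in order:
  add 147.151.0.0/16 -> H2 at depth 16
  add 178.80.224.16/28 -> H5 at depth 28
  add 139.16.0.0/12 -> H3 at depth 12
  lookup 139.16.0.160: bits 100010110001 walk d0:-→d1:-→d2:-→d3:-→d4:-→d5:-→d6:-→d7:-→d8:-→d9:-→d10:-→d11:-→d12:H3 -> H3
  add 178.80.224.24/30 -> H2 at depth 30
  - 178.80.224.16/28 clear@28
  add 139.28.144.0/20 -> H1 at depth 20
  add 178.80.224.24/32 -> H0 at depth 32
  lookup 178.80.224.24: bits 10110010010100001110000000011000 walk d0:-→d1:-→d2:-→d3:-→d4:-→d5:-→d6:-→d7:-→d8:-→d9:-→d10:-→d11:-→d12:-→d13:-→d14:-→d15:-→d16:-→d17:-→d18:-→d19:-→d20:-→d21:-→d22:-→d23:-→d24:-→d25:-→d26:-→d27:-→d28:-→d29:-→d30:H2→d31:-→d32:H0 -> H0

== LOOKUPS ==
["H3","H0"]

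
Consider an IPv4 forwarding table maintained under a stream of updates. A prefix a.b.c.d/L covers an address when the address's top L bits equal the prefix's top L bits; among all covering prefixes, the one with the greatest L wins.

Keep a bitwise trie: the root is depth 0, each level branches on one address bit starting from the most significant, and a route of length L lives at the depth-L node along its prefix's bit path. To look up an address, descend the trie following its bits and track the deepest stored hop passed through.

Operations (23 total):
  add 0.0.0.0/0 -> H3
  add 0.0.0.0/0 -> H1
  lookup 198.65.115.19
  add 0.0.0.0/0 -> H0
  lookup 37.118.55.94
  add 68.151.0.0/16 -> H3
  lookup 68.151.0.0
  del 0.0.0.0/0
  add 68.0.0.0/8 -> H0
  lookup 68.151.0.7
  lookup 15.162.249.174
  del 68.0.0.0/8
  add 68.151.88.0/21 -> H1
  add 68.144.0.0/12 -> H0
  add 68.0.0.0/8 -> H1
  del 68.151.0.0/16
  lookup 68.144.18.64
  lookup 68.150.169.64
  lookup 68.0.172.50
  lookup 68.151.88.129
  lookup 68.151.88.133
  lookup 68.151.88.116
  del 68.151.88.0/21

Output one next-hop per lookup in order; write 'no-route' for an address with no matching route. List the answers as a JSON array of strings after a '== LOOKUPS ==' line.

Apply in order:
  add 0.0.0.0/0 -> H3 at depth 0
  add 0.0.0.0/0 -> H1 at depth 0
  Q 198.65.115.19: descend ε ; hops seen [H1] ; pick H1
  add 0.0.0.0/0 -> H0 at depth 0
  Q 37.118.55.94: descend ε ; hops seen [H0] ; pick H0
  add 68.151.0.0/16 -> H3 at depth 16
  Q 68.151.0.0: descend 0100010010010111 ; hops seen [H0,H3] ; pick H3
  del 0.0.0.0/0 (clear depth 0)
  add 68.0.0.0/8 -> H0 at depth 8
  Q 68.151.0.7: descend 0100010010010111 ; hops seen [H0,H3] ; pick H3
  Q 15.162.249.174: descend 0 ; hops seen [∅] ; pick no-route
  del 68.0.0.0/8 (clear depth 8)
  add 68.151.88.0/21 -> H1 at depth 21
  add 68.144.0.0/12 -> H0 at depth 12
  add 68.0.0.0/8 -> H1 at depth 8
  del 68.151.0.0/16 (clear depth 16)
  Q 68.144.18.64: descend 0100010010010 ; hops seen [H1,H0] ; pick H0
  Q 68.150.169.64: descend 010001001001011 ; hops seen [H1,H0] ; pick H0
  Q 68.0.172.50: descend 01000100 ; hops seen [H1] ; pick H1
  Q 68.151.88.129: descend 010001001001011101011 ; hops seen [H1,H0,H1] ; pick H1
  Q 68.151.88.133: descend 010001001001011101011 ; hops seen [H1,H0,H1] ; pick H1
  Q 68.151.88.116: descend 010001001001011101011 ; hops seen [H1,H0,H1] ; pick H1
  del 68.151.88.0/21 (clear depth 21)

== LOOKUPS ==
["H1","H0","H3","H3","no-route","H0","H0","H1","H1","H1","H1"]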